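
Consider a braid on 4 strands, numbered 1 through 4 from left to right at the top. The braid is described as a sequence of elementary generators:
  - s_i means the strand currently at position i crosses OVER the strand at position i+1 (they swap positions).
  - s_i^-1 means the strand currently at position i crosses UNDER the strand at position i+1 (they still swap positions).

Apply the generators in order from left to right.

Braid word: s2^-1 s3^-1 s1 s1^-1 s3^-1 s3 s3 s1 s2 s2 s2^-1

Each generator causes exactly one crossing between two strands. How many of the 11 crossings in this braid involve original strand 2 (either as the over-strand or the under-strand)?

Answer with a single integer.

Gen 1: crossing 2x3. Involves strand 2? yes. Count so far: 1
Gen 2: crossing 2x4. Involves strand 2? yes. Count so far: 2
Gen 3: crossing 1x3. Involves strand 2? no. Count so far: 2
Gen 4: crossing 3x1. Involves strand 2? no. Count so far: 2
Gen 5: crossing 4x2. Involves strand 2? yes. Count so far: 3
Gen 6: crossing 2x4. Involves strand 2? yes. Count so far: 4
Gen 7: crossing 4x2. Involves strand 2? yes. Count so far: 5
Gen 8: crossing 1x3. Involves strand 2? no. Count so far: 5
Gen 9: crossing 1x2. Involves strand 2? yes. Count so far: 6
Gen 10: crossing 2x1. Involves strand 2? yes. Count so far: 7
Gen 11: crossing 1x2. Involves strand 2? yes. Count so far: 8

Answer: 8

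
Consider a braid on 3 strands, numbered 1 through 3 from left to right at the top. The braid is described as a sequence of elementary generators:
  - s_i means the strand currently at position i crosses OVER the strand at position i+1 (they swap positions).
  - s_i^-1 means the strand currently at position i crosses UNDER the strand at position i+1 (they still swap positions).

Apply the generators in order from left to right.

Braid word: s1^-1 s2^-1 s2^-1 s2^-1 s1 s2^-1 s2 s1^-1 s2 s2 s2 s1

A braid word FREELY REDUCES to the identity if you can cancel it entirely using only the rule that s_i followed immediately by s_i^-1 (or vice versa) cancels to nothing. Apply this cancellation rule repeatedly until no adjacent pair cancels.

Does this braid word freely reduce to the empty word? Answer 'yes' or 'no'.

Gen 1 (s1^-1): push. Stack: [s1^-1]
Gen 2 (s2^-1): push. Stack: [s1^-1 s2^-1]
Gen 3 (s2^-1): push. Stack: [s1^-1 s2^-1 s2^-1]
Gen 4 (s2^-1): push. Stack: [s1^-1 s2^-1 s2^-1 s2^-1]
Gen 5 (s1): push. Stack: [s1^-1 s2^-1 s2^-1 s2^-1 s1]
Gen 6 (s2^-1): push. Stack: [s1^-1 s2^-1 s2^-1 s2^-1 s1 s2^-1]
Gen 7 (s2): cancels prior s2^-1. Stack: [s1^-1 s2^-1 s2^-1 s2^-1 s1]
Gen 8 (s1^-1): cancels prior s1. Stack: [s1^-1 s2^-1 s2^-1 s2^-1]
Gen 9 (s2): cancels prior s2^-1. Stack: [s1^-1 s2^-1 s2^-1]
Gen 10 (s2): cancels prior s2^-1. Stack: [s1^-1 s2^-1]
Gen 11 (s2): cancels prior s2^-1. Stack: [s1^-1]
Gen 12 (s1): cancels prior s1^-1. Stack: []
Reduced word: (empty)

Answer: yes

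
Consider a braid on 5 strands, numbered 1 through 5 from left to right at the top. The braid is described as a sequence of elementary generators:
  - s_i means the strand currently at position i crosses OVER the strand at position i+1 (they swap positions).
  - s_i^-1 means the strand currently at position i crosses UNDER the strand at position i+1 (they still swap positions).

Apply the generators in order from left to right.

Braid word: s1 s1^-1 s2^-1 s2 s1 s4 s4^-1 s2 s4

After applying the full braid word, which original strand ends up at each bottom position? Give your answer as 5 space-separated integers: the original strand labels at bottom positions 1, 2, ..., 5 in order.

Answer: 2 3 1 5 4

Derivation:
Gen 1 (s1): strand 1 crosses over strand 2. Perm now: [2 1 3 4 5]
Gen 2 (s1^-1): strand 2 crosses under strand 1. Perm now: [1 2 3 4 5]
Gen 3 (s2^-1): strand 2 crosses under strand 3. Perm now: [1 3 2 4 5]
Gen 4 (s2): strand 3 crosses over strand 2. Perm now: [1 2 3 4 5]
Gen 5 (s1): strand 1 crosses over strand 2. Perm now: [2 1 3 4 5]
Gen 6 (s4): strand 4 crosses over strand 5. Perm now: [2 1 3 5 4]
Gen 7 (s4^-1): strand 5 crosses under strand 4. Perm now: [2 1 3 4 5]
Gen 8 (s2): strand 1 crosses over strand 3. Perm now: [2 3 1 4 5]
Gen 9 (s4): strand 4 crosses over strand 5. Perm now: [2 3 1 5 4]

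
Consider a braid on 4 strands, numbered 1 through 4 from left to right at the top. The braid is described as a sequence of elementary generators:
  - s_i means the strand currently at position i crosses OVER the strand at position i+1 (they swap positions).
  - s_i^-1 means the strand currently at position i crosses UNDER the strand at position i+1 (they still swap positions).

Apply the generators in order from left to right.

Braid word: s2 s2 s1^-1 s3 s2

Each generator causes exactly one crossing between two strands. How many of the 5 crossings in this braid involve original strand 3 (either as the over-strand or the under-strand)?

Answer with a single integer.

Gen 1: crossing 2x3. Involves strand 3? yes. Count so far: 1
Gen 2: crossing 3x2. Involves strand 3? yes. Count so far: 2
Gen 3: crossing 1x2. Involves strand 3? no. Count so far: 2
Gen 4: crossing 3x4. Involves strand 3? yes. Count so far: 3
Gen 5: crossing 1x4. Involves strand 3? no. Count so far: 3

Answer: 3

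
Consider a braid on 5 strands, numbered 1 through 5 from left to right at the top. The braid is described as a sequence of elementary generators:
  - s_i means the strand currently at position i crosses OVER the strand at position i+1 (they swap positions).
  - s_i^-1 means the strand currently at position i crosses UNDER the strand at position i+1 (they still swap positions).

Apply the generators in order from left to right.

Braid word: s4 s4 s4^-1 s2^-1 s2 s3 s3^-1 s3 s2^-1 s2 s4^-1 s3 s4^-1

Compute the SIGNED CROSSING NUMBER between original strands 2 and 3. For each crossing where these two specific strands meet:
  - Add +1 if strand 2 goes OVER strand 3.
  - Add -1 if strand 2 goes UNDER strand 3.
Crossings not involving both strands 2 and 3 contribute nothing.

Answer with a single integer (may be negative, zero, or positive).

Answer: -2

Derivation:
Gen 1: crossing 4x5. Both 2&3? no. Sum: 0
Gen 2: crossing 5x4. Both 2&3? no. Sum: 0
Gen 3: crossing 4x5. Both 2&3? no. Sum: 0
Gen 4: 2 under 3. Both 2&3? yes. Contrib: -1. Sum: -1
Gen 5: 3 over 2. Both 2&3? yes. Contrib: -1. Sum: -2
Gen 6: crossing 3x5. Both 2&3? no. Sum: -2
Gen 7: crossing 5x3. Both 2&3? no. Sum: -2
Gen 8: crossing 3x5. Both 2&3? no. Sum: -2
Gen 9: crossing 2x5. Both 2&3? no. Sum: -2
Gen 10: crossing 5x2. Both 2&3? no. Sum: -2
Gen 11: crossing 3x4. Both 2&3? no. Sum: -2
Gen 12: crossing 5x4. Both 2&3? no. Sum: -2
Gen 13: crossing 5x3. Both 2&3? no. Sum: -2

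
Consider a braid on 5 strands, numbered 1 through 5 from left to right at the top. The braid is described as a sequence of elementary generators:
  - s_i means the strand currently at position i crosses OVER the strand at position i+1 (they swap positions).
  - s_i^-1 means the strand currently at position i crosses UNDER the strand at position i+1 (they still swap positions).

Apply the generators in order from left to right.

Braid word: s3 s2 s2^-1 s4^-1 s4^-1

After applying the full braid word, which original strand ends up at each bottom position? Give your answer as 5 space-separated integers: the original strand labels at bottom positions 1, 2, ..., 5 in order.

Gen 1 (s3): strand 3 crosses over strand 4. Perm now: [1 2 4 3 5]
Gen 2 (s2): strand 2 crosses over strand 4. Perm now: [1 4 2 3 5]
Gen 3 (s2^-1): strand 4 crosses under strand 2. Perm now: [1 2 4 3 5]
Gen 4 (s4^-1): strand 3 crosses under strand 5. Perm now: [1 2 4 5 3]
Gen 5 (s4^-1): strand 5 crosses under strand 3. Perm now: [1 2 4 3 5]

Answer: 1 2 4 3 5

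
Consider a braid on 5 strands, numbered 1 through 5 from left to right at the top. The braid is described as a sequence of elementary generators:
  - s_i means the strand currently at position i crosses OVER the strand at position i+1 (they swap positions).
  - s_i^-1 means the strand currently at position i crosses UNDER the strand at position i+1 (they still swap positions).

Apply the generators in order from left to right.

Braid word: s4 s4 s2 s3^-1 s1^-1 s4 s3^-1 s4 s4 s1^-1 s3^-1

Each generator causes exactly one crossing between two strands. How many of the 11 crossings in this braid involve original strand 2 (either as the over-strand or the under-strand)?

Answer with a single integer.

Answer: 5

Derivation:
Gen 1: crossing 4x5. Involves strand 2? no. Count so far: 0
Gen 2: crossing 5x4. Involves strand 2? no. Count so far: 0
Gen 3: crossing 2x3. Involves strand 2? yes. Count so far: 1
Gen 4: crossing 2x4. Involves strand 2? yes. Count so far: 2
Gen 5: crossing 1x3. Involves strand 2? no. Count so far: 2
Gen 6: crossing 2x5. Involves strand 2? yes. Count so far: 3
Gen 7: crossing 4x5. Involves strand 2? no. Count so far: 3
Gen 8: crossing 4x2. Involves strand 2? yes. Count so far: 4
Gen 9: crossing 2x4. Involves strand 2? yes. Count so far: 5
Gen 10: crossing 3x1. Involves strand 2? no. Count so far: 5
Gen 11: crossing 5x4. Involves strand 2? no. Count so far: 5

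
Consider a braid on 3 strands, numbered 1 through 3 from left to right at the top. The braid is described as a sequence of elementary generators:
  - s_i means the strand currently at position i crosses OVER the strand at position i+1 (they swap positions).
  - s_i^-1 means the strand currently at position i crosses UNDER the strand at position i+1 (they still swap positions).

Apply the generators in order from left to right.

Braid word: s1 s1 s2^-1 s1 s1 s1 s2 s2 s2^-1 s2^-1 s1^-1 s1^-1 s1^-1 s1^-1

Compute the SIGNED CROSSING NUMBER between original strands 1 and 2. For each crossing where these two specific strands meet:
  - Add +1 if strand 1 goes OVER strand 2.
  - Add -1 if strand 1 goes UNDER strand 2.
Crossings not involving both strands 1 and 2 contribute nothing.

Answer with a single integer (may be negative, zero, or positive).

Gen 1: 1 over 2. Both 1&2? yes. Contrib: +1. Sum: 1
Gen 2: 2 over 1. Both 1&2? yes. Contrib: -1. Sum: 0
Gen 3: crossing 2x3. Both 1&2? no. Sum: 0
Gen 4: crossing 1x3. Both 1&2? no. Sum: 0
Gen 5: crossing 3x1. Both 1&2? no. Sum: 0
Gen 6: crossing 1x3. Both 1&2? no. Sum: 0
Gen 7: 1 over 2. Both 1&2? yes. Contrib: +1. Sum: 1
Gen 8: 2 over 1. Both 1&2? yes. Contrib: -1. Sum: 0
Gen 9: 1 under 2. Both 1&2? yes. Contrib: -1. Sum: -1
Gen 10: 2 under 1. Both 1&2? yes. Contrib: +1. Sum: 0
Gen 11: crossing 3x1. Both 1&2? no. Sum: 0
Gen 12: crossing 1x3. Both 1&2? no. Sum: 0
Gen 13: crossing 3x1. Both 1&2? no. Sum: 0
Gen 14: crossing 1x3. Both 1&2? no. Sum: 0

Answer: 0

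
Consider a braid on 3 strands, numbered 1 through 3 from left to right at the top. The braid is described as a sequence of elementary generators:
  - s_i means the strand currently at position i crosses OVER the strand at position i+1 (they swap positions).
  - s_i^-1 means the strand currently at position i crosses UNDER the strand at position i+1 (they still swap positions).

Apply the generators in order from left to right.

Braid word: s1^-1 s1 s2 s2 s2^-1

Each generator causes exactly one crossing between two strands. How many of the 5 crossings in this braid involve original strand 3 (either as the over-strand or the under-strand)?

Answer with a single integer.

Answer: 3

Derivation:
Gen 1: crossing 1x2. Involves strand 3? no. Count so far: 0
Gen 2: crossing 2x1. Involves strand 3? no. Count so far: 0
Gen 3: crossing 2x3. Involves strand 3? yes. Count so far: 1
Gen 4: crossing 3x2. Involves strand 3? yes. Count so far: 2
Gen 5: crossing 2x3. Involves strand 3? yes. Count so far: 3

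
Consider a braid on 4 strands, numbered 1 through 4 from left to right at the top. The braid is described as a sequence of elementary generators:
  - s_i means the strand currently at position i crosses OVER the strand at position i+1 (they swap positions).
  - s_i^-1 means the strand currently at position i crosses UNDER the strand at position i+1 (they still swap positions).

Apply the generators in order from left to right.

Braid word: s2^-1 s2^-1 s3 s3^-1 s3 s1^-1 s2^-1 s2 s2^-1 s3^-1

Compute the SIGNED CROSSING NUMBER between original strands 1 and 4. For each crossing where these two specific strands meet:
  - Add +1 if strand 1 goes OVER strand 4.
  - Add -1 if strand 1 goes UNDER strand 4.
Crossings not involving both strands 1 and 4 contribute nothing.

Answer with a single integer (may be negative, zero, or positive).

Answer: -3

Derivation:
Gen 1: crossing 2x3. Both 1&4? no. Sum: 0
Gen 2: crossing 3x2. Both 1&4? no. Sum: 0
Gen 3: crossing 3x4. Both 1&4? no. Sum: 0
Gen 4: crossing 4x3. Both 1&4? no. Sum: 0
Gen 5: crossing 3x4. Both 1&4? no. Sum: 0
Gen 6: crossing 1x2. Both 1&4? no. Sum: 0
Gen 7: 1 under 4. Both 1&4? yes. Contrib: -1. Sum: -1
Gen 8: 4 over 1. Both 1&4? yes. Contrib: -1. Sum: -2
Gen 9: 1 under 4. Both 1&4? yes. Contrib: -1. Sum: -3
Gen 10: crossing 1x3. Both 1&4? no. Sum: -3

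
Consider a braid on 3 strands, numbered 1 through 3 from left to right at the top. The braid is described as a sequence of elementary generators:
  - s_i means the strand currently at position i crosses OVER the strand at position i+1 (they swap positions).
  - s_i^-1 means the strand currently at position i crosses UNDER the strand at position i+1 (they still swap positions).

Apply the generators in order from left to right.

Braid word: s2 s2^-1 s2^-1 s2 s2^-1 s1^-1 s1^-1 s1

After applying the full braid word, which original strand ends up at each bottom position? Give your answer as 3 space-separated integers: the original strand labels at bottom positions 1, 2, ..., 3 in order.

Gen 1 (s2): strand 2 crosses over strand 3. Perm now: [1 3 2]
Gen 2 (s2^-1): strand 3 crosses under strand 2. Perm now: [1 2 3]
Gen 3 (s2^-1): strand 2 crosses under strand 3. Perm now: [1 3 2]
Gen 4 (s2): strand 3 crosses over strand 2. Perm now: [1 2 3]
Gen 5 (s2^-1): strand 2 crosses under strand 3. Perm now: [1 3 2]
Gen 6 (s1^-1): strand 1 crosses under strand 3. Perm now: [3 1 2]
Gen 7 (s1^-1): strand 3 crosses under strand 1. Perm now: [1 3 2]
Gen 8 (s1): strand 1 crosses over strand 3. Perm now: [3 1 2]

Answer: 3 1 2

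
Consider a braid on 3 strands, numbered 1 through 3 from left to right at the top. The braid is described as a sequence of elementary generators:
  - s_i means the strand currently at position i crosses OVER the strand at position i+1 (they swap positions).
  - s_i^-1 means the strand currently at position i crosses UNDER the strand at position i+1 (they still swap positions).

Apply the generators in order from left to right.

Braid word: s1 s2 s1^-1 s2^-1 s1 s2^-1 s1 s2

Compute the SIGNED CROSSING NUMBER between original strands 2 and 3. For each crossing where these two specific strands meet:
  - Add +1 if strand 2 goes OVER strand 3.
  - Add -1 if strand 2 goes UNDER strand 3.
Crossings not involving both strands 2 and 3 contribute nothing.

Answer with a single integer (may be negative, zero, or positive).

Gen 1: crossing 1x2. Both 2&3? no. Sum: 0
Gen 2: crossing 1x3. Both 2&3? no. Sum: 0
Gen 3: 2 under 3. Both 2&3? yes. Contrib: -1. Sum: -1
Gen 4: crossing 2x1. Both 2&3? no. Sum: -1
Gen 5: crossing 3x1. Both 2&3? no. Sum: -1
Gen 6: 3 under 2. Both 2&3? yes. Contrib: +1. Sum: 0
Gen 7: crossing 1x2. Both 2&3? no. Sum: 0
Gen 8: crossing 1x3. Both 2&3? no. Sum: 0

Answer: 0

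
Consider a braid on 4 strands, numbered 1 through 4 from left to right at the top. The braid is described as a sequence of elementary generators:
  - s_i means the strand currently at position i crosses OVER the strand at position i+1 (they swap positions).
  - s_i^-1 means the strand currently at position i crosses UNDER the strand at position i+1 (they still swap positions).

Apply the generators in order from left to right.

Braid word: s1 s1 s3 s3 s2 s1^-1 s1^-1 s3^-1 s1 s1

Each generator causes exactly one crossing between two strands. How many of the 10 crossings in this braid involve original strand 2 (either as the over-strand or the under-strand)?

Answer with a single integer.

Gen 1: crossing 1x2. Involves strand 2? yes. Count so far: 1
Gen 2: crossing 2x1. Involves strand 2? yes. Count so far: 2
Gen 3: crossing 3x4. Involves strand 2? no. Count so far: 2
Gen 4: crossing 4x3. Involves strand 2? no. Count so far: 2
Gen 5: crossing 2x3. Involves strand 2? yes. Count so far: 3
Gen 6: crossing 1x3. Involves strand 2? no. Count so far: 3
Gen 7: crossing 3x1. Involves strand 2? no. Count so far: 3
Gen 8: crossing 2x4. Involves strand 2? yes. Count so far: 4
Gen 9: crossing 1x3. Involves strand 2? no. Count so far: 4
Gen 10: crossing 3x1. Involves strand 2? no. Count so far: 4

Answer: 4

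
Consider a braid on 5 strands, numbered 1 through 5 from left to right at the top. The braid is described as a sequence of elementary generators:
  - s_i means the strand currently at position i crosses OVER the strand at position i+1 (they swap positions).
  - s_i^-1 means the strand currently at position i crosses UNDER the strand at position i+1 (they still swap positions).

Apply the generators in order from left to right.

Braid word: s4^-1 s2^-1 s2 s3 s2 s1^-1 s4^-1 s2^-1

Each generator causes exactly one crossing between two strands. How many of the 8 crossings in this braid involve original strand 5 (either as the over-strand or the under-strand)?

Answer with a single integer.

Gen 1: crossing 4x5. Involves strand 5? yes. Count so far: 1
Gen 2: crossing 2x3. Involves strand 5? no. Count so far: 1
Gen 3: crossing 3x2. Involves strand 5? no. Count so far: 1
Gen 4: crossing 3x5. Involves strand 5? yes. Count so far: 2
Gen 5: crossing 2x5. Involves strand 5? yes. Count so far: 3
Gen 6: crossing 1x5. Involves strand 5? yes. Count so far: 4
Gen 7: crossing 3x4. Involves strand 5? no. Count so far: 4
Gen 8: crossing 1x2. Involves strand 5? no. Count so far: 4

Answer: 4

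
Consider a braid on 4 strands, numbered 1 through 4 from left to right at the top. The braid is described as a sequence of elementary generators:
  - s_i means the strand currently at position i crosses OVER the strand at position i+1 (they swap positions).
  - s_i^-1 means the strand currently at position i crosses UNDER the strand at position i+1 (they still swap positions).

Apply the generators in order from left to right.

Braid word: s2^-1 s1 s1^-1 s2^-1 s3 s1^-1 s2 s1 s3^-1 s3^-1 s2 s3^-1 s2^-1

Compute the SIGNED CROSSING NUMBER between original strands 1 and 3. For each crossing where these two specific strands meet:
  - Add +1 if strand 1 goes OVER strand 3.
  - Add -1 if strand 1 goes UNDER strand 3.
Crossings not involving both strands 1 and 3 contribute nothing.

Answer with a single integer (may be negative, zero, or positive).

Gen 1: crossing 2x3. Both 1&3? no. Sum: 0
Gen 2: 1 over 3. Both 1&3? yes. Contrib: +1. Sum: 1
Gen 3: 3 under 1. Both 1&3? yes. Contrib: +1. Sum: 2
Gen 4: crossing 3x2. Both 1&3? no. Sum: 2
Gen 5: crossing 3x4. Both 1&3? no. Sum: 2
Gen 6: crossing 1x2. Both 1&3? no. Sum: 2
Gen 7: crossing 1x4. Both 1&3? no. Sum: 2
Gen 8: crossing 2x4. Both 1&3? no. Sum: 2
Gen 9: 1 under 3. Both 1&3? yes. Contrib: -1. Sum: 1
Gen 10: 3 under 1. Both 1&3? yes. Contrib: +1. Sum: 2
Gen 11: crossing 2x1. Both 1&3? no. Sum: 2
Gen 12: crossing 2x3. Both 1&3? no. Sum: 2
Gen 13: 1 under 3. Both 1&3? yes. Contrib: -1. Sum: 1

Answer: 1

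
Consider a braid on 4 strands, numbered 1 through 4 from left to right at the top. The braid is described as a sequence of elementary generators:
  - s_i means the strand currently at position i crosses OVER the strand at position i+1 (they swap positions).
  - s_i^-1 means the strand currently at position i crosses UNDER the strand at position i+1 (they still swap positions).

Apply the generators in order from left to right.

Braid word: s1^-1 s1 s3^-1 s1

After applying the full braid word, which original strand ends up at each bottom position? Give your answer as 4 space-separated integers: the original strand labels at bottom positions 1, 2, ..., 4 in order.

Gen 1 (s1^-1): strand 1 crosses under strand 2. Perm now: [2 1 3 4]
Gen 2 (s1): strand 2 crosses over strand 1. Perm now: [1 2 3 4]
Gen 3 (s3^-1): strand 3 crosses under strand 4. Perm now: [1 2 4 3]
Gen 4 (s1): strand 1 crosses over strand 2. Perm now: [2 1 4 3]

Answer: 2 1 4 3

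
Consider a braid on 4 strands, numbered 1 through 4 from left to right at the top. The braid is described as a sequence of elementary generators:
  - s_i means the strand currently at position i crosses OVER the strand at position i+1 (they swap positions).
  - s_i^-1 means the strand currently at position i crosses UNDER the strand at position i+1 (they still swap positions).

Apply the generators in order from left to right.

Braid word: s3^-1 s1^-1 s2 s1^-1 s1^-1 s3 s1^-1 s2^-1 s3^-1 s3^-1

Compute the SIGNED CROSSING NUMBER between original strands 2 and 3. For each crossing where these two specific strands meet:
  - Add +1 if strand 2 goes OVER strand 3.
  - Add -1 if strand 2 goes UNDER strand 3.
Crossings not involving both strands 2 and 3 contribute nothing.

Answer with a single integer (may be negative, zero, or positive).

Answer: -1

Derivation:
Gen 1: crossing 3x4. Both 2&3? no. Sum: 0
Gen 2: crossing 1x2. Both 2&3? no. Sum: 0
Gen 3: crossing 1x4. Both 2&3? no. Sum: 0
Gen 4: crossing 2x4. Both 2&3? no. Sum: 0
Gen 5: crossing 4x2. Both 2&3? no. Sum: 0
Gen 6: crossing 1x3. Both 2&3? no. Sum: 0
Gen 7: crossing 2x4. Both 2&3? no. Sum: 0
Gen 8: 2 under 3. Both 2&3? yes. Contrib: -1. Sum: -1
Gen 9: crossing 2x1. Both 2&3? no. Sum: -1
Gen 10: crossing 1x2. Both 2&3? no. Sum: -1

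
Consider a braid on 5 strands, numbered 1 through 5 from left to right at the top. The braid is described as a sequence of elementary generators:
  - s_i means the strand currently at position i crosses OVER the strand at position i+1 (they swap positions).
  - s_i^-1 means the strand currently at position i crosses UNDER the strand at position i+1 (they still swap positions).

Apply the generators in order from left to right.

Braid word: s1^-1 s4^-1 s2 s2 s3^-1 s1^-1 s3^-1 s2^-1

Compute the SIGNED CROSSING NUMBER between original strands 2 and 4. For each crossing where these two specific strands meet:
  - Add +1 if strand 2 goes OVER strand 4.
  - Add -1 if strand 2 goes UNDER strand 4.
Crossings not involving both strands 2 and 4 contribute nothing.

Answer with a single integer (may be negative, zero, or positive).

Gen 1: crossing 1x2. Both 2&4? no. Sum: 0
Gen 2: crossing 4x5. Both 2&4? no. Sum: 0
Gen 3: crossing 1x3. Both 2&4? no. Sum: 0
Gen 4: crossing 3x1. Both 2&4? no. Sum: 0
Gen 5: crossing 3x5. Both 2&4? no. Sum: 0
Gen 6: crossing 2x1. Both 2&4? no. Sum: 0
Gen 7: crossing 5x3. Both 2&4? no. Sum: 0
Gen 8: crossing 2x3. Both 2&4? no. Sum: 0

Answer: 0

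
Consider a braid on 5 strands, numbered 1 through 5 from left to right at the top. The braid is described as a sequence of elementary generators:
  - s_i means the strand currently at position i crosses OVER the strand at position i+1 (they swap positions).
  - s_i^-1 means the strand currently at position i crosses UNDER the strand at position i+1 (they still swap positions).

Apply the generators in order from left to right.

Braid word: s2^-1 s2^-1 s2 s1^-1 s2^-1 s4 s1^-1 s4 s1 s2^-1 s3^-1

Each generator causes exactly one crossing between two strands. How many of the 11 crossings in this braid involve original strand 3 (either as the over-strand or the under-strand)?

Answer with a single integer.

Answer: 6

Derivation:
Gen 1: crossing 2x3. Involves strand 3? yes. Count so far: 1
Gen 2: crossing 3x2. Involves strand 3? yes. Count so far: 2
Gen 3: crossing 2x3. Involves strand 3? yes. Count so far: 3
Gen 4: crossing 1x3. Involves strand 3? yes. Count so far: 4
Gen 5: crossing 1x2. Involves strand 3? no. Count so far: 4
Gen 6: crossing 4x5. Involves strand 3? no. Count so far: 4
Gen 7: crossing 3x2. Involves strand 3? yes. Count so far: 5
Gen 8: crossing 5x4. Involves strand 3? no. Count so far: 5
Gen 9: crossing 2x3. Involves strand 3? yes. Count so far: 6
Gen 10: crossing 2x1. Involves strand 3? no. Count so far: 6
Gen 11: crossing 2x4. Involves strand 3? no. Count so far: 6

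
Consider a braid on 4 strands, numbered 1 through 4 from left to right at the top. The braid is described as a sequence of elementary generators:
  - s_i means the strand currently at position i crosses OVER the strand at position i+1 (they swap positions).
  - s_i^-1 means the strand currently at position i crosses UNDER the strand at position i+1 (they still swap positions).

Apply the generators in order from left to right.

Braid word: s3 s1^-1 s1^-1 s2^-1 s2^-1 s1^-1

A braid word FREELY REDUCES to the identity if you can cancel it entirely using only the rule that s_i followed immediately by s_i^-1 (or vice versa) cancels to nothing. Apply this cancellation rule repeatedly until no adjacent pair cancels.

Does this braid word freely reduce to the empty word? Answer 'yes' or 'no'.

Answer: no

Derivation:
Gen 1 (s3): push. Stack: [s3]
Gen 2 (s1^-1): push. Stack: [s3 s1^-1]
Gen 3 (s1^-1): push. Stack: [s3 s1^-1 s1^-1]
Gen 4 (s2^-1): push. Stack: [s3 s1^-1 s1^-1 s2^-1]
Gen 5 (s2^-1): push. Stack: [s3 s1^-1 s1^-1 s2^-1 s2^-1]
Gen 6 (s1^-1): push. Stack: [s3 s1^-1 s1^-1 s2^-1 s2^-1 s1^-1]
Reduced word: s3 s1^-1 s1^-1 s2^-1 s2^-1 s1^-1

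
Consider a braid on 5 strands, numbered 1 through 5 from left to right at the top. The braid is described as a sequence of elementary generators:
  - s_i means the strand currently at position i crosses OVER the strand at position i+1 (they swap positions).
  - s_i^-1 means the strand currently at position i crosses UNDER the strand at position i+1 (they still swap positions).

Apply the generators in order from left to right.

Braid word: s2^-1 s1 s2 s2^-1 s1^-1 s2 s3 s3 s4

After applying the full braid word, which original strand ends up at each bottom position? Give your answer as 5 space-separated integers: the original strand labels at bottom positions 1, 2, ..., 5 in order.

Answer: 1 2 3 5 4

Derivation:
Gen 1 (s2^-1): strand 2 crosses under strand 3. Perm now: [1 3 2 4 5]
Gen 2 (s1): strand 1 crosses over strand 3. Perm now: [3 1 2 4 5]
Gen 3 (s2): strand 1 crosses over strand 2. Perm now: [3 2 1 4 5]
Gen 4 (s2^-1): strand 2 crosses under strand 1. Perm now: [3 1 2 4 5]
Gen 5 (s1^-1): strand 3 crosses under strand 1. Perm now: [1 3 2 4 5]
Gen 6 (s2): strand 3 crosses over strand 2. Perm now: [1 2 3 4 5]
Gen 7 (s3): strand 3 crosses over strand 4. Perm now: [1 2 4 3 5]
Gen 8 (s3): strand 4 crosses over strand 3. Perm now: [1 2 3 4 5]
Gen 9 (s4): strand 4 crosses over strand 5. Perm now: [1 2 3 5 4]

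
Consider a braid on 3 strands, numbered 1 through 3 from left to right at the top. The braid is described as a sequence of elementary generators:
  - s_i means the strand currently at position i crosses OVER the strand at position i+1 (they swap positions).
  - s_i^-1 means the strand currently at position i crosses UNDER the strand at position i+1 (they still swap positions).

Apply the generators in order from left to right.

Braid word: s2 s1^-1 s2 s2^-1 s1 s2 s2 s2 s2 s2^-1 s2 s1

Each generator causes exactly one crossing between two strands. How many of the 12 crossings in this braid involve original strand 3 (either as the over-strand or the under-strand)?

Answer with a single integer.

Answer: 10

Derivation:
Gen 1: crossing 2x3. Involves strand 3? yes. Count so far: 1
Gen 2: crossing 1x3. Involves strand 3? yes. Count so far: 2
Gen 3: crossing 1x2. Involves strand 3? no. Count so far: 2
Gen 4: crossing 2x1. Involves strand 3? no. Count so far: 2
Gen 5: crossing 3x1. Involves strand 3? yes. Count so far: 3
Gen 6: crossing 3x2. Involves strand 3? yes. Count so far: 4
Gen 7: crossing 2x3. Involves strand 3? yes. Count so far: 5
Gen 8: crossing 3x2. Involves strand 3? yes. Count so far: 6
Gen 9: crossing 2x3. Involves strand 3? yes. Count so far: 7
Gen 10: crossing 3x2. Involves strand 3? yes. Count so far: 8
Gen 11: crossing 2x3. Involves strand 3? yes. Count so far: 9
Gen 12: crossing 1x3. Involves strand 3? yes. Count so far: 10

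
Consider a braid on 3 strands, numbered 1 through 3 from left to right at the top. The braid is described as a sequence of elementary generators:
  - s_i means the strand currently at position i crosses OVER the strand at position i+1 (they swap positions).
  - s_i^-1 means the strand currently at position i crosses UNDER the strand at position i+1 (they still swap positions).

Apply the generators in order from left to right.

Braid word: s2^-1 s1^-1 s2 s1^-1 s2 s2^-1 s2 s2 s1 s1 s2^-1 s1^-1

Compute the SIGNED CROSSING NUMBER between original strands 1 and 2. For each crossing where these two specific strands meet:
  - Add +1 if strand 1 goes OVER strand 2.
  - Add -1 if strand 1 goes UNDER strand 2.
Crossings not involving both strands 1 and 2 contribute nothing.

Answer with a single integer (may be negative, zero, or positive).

Gen 1: crossing 2x3. Both 1&2? no. Sum: 0
Gen 2: crossing 1x3. Both 1&2? no. Sum: 0
Gen 3: 1 over 2. Both 1&2? yes. Contrib: +1. Sum: 1
Gen 4: crossing 3x2. Both 1&2? no. Sum: 1
Gen 5: crossing 3x1. Both 1&2? no. Sum: 1
Gen 6: crossing 1x3. Both 1&2? no. Sum: 1
Gen 7: crossing 3x1. Both 1&2? no. Sum: 1
Gen 8: crossing 1x3. Both 1&2? no. Sum: 1
Gen 9: crossing 2x3. Both 1&2? no. Sum: 1
Gen 10: crossing 3x2. Both 1&2? no. Sum: 1
Gen 11: crossing 3x1. Both 1&2? no. Sum: 1
Gen 12: 2 under 1. Both 1&2? yes. Contrib: +1. Sum: 2

Answer: 2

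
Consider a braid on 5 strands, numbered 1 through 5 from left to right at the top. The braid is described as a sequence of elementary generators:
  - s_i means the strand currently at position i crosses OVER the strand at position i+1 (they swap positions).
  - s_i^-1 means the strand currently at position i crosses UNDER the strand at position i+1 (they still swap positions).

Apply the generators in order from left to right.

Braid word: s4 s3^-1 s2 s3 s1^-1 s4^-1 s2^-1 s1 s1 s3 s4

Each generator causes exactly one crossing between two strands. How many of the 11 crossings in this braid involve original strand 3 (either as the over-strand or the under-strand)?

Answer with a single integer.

Answer: 5

Derivation:
Gen 1: crossing 4x5. Involves strand 3? no. Count so far: 0
Gen 2: crossing 3x5. Involves strand 3? yes. Count so far: 1
Gen 3: crossing 2x5. Involves strand 3? no. Count so far: 1
Gen 4: crossing 2x3. Involves strand 3? yes. Count so far: 2
Gen 5: crossing 1x5. Involves strand 3? no. Count so far: 2
Gen 6: crossing 2x4. Involves strand 3? no. Count so far: 2
Gen 7: crossing 1x3. Involves strand 3? yes. Count so far: 3
Gen 8: crossing 5x3. Involves strand 3? yes. Count so far: 4
Gen 9: crossing 3x5. Involves strand 3? yes. Count so far: 5
Gen 10: crossing 1x4. Involves strand 3? no. Count so far: 5
Gen 11: crossing 1x2. Involves strand 3? no. Count so far: 5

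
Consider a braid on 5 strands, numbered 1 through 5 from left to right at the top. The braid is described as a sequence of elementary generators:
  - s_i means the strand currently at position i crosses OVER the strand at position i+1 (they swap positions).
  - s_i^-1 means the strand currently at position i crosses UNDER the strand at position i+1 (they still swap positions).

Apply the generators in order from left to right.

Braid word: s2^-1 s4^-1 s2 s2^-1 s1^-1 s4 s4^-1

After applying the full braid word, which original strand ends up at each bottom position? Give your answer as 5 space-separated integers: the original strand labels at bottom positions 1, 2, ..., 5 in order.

Gen 1 (s2^-1): strand 2 crosses under strand 3. Perm now: [1 3 2 4 5]
Gen 2 (s4^-1): strand 4 crosses under strand 5. Perm now: [1 3 2 5 4]
Gen 3 (s2): strand 3 crosses over strand 2. Perm now: [1 2 3 5 4]
Gen 4 (s2^-1): strand 2 crosses under strand 3. Perm now: [1 3 2 5 4]
Gen 5 (s1^-1): strand 1 crosses under strand 3. Perm now: [3 1 2 5 4]
Gen 6 (s4): strand 5 crosses over strand 4. Perm now: [3 1 2 4 5]
Gen 7 (s4^-1): strand 4 crosses under strand 5. Perm now: [3 1 2 5 4]

Answer: 3 1 2 5 4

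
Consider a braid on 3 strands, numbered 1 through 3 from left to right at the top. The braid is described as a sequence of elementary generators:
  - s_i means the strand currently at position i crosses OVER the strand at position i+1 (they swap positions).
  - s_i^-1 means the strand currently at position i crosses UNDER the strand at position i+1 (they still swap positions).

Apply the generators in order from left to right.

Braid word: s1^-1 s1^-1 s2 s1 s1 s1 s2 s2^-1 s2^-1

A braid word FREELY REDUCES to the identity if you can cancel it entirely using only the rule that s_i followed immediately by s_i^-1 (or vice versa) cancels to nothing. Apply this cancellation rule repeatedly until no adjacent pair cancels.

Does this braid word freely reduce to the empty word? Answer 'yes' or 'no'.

Answer: no

Derivation:
Gen 1 (s1^-1): push. Stack: [s1^-1]
Gen 2 (s1^-1): push. Stack: [s1^-1 s1^-1]
Gen 3 (s2): push. Stack: [s1^-1 s1^-1 s2]
Gen 4 (s1): push. Stack: [s1^-1 s1^-1 s2 s1]
Gen 5 (s1): push. Stack: [s1^-1 s1^-1 s2 s1 s1]
Gen 6 (s1): push. Stack: [s1^-1 s1^-1 s2 s1 s1 s1]
Gen 7 (s2): push. Stack: [s1^-1 s1^-1 s2 s1 s1 s1 s2]
Gen 8 (s2^-1): cancels prior s2. Stack: [s1^-1 s1^-1 s2 s1 s1 s1]
Gen 9 (s2^-1): push. Stack: [s1^-1 s1^-1 s2 s1 s1 s1 s2^-1]
Reduced word: s1^-1 s1^-1 s2 s1 s1 s1 s2^-1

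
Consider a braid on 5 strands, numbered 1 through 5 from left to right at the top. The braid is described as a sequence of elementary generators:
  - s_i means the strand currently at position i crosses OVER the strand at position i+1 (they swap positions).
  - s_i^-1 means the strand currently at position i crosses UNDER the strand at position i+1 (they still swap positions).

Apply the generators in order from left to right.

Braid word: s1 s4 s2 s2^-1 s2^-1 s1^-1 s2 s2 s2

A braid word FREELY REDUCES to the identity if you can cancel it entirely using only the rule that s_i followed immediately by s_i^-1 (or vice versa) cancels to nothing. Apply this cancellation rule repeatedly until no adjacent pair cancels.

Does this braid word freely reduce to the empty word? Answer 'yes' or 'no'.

Answer: no

Derivation:
Gen 1 (s1): push. Stack: [s1]
Gen 2 (s4): push. Stack: [s1 s4]
Gen 3 (s2): push. Stack: [s1 s4 s2]
Gen 4 (s2^-1): cancels prior s2. Stack: [s1 s4]
Gen 5 (s2^-1): push. Stack: [s1 s4 s2^-1]
Gen 6 (s1^-1): push. Stack: [s1 s4 s2^-1 s1^-1]
Gen 7 (s2): push. Stack: [s1 s4 s2^-1 s1^-1 s2]
Gen 8 (s2): push. Stack: [s1 s4 s2^-1 s1^-1 s2 s2]
Gen 9 (s2): push. Stack: [s1 s4 s2^-1 s1^-1 s2 s2 s2]
Reduced word: s1 s4 s2^-1 s1^-1 s2 s2 s2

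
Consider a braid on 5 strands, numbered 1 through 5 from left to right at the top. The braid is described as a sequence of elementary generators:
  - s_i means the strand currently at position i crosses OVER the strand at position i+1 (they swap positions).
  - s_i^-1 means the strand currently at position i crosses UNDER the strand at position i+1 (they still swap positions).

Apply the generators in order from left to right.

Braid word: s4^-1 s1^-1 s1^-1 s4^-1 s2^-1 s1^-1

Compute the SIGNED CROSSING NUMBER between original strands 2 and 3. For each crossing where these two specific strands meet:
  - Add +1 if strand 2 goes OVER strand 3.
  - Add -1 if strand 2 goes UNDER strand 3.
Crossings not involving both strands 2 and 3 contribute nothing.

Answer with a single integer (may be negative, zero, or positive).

Answer: -1

Derivation:
Gen 1: crossing 4x5. Both 2&3? no. Sum: 0
Gen 2: crossing 1x2. Both 2&3? no. Sum: 0
Gen 3: crossing 2x1. Both 2&3? no. Sum: 0
Gen 4: crossing 5x4. Both 2&3? no. Sum: 0
Gen 5: 2 under 3. Both 2&3? yes. Contrib: -1. Sum: -1
Gen 6: crossing 1x3. Both 2&3? no. Sum: -1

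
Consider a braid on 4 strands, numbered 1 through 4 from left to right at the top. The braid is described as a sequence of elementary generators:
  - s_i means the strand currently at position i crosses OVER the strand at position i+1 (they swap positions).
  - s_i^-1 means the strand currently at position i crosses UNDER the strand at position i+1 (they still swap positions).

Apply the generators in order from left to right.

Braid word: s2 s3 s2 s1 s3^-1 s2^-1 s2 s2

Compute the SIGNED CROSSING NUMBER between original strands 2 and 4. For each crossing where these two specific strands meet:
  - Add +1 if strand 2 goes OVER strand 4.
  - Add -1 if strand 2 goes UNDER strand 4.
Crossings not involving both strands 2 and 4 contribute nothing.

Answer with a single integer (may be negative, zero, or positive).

Answer: 1

Derivation:
Gen 1: crossing 2x3. Both 2&4? no. Sum: 0
Gen 2: 2 over 4. Both 2&4? yes. Contrib: +1. Sum: 1
Gen 3: crossing 3x4. Both 2&4? no. Sum: 1
Gen 4: crossing 1x4. Both 2&4? no. Sum: 1
Gen 5: crossing 3x2. Both 2&4? no. Sum: 1
Gen 6: crossing 1x2. Both 2&4? no. Sum: 1
Gen 7: crossing 2x1. Both 2&4? no. Sum: 1
Gen 8: crossing 1x2. Both 2&4? no. Sum: 1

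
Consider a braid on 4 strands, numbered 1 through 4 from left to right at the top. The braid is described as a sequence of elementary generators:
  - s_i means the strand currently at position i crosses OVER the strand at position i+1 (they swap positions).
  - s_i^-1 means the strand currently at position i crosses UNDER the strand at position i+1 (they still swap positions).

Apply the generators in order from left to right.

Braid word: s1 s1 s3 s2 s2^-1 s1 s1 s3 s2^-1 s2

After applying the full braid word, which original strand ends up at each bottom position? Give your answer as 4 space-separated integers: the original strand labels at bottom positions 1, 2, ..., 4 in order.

Gen 1 (s1): strand 1 crosses over strand 2. Perm now: [2 1 3 4]
Gen 2 (s1): strand 2 crosses over strand 1. Perm now: [1 2 3 4]
Gen 3 (s3): strand 3 crosses over strand 4. Perm now: [1 2 4 3]
Gen 4 (s2): strand 2 crosses over strand 4. Perm now: [1 4 2 3]
Gen 5 (s2^-1): strand 4 crosses under strand 2. Perm now: [1 2 4 3]
Gen 6 (s1): strand 1 crosses over strand 2. Perm now: [2 1 4 3]
Gen 7 (s1): strand 2 crosses over strand 1. Perm now: [1 2 4 3]
Gen 8 (s3): strand 4 crosses over strand 3. Perm now: [1 2 3 4]
Gen 9 (s2^-1): strand 2 crosses under strand 3. Perm now: [1 3 2 4]
Gen 10 (s2): strand 3 crosses over strand 2. Perm now: [1 2 3 4]

Answer: 1 2 3 4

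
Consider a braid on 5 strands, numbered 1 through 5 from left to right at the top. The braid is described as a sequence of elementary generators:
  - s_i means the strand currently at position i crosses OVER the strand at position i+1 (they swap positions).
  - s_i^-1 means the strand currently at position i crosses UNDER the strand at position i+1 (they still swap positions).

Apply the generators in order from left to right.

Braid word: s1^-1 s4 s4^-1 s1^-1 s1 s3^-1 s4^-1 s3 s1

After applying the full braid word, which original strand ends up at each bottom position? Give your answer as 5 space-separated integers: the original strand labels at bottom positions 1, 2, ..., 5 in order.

Answer: 1 2 5 4 3

Derivation:
Gen 1 (s1^-1): strand 1 crosses under strand 2. Perm now: [2 1 3 4 5]
Gen 2 (s4): strand 4 crosses over strand 5. Perm now: [2 1 3 5 4]
Gen 3 (s4^-1): strand 5 crosses under strand 4. Perm now: [2 1 3 4 5]
Gen 4 (s1^-1): strand 2 crosses under strand 1. Perm now: [1 2 3 4 5]
Gen 5 (s1): strand 1 crosses over strand 2. Perm now: [2 1 3 4 5]
Gen 6 (s3^-1): strand 3 crosses under strand 4. Perm now: [2 1 4 3 5]
Gen 7 (s4^-1): strand 3 crosses under strand 5. Perm now: [2 1 4 5 3]
Gen 8 (s3): strand 4 crosses over strand 5. Perm now: [2 1 5 4 3]
Gen 9 (s1): strand 2 crosses over strand 1. Perm now: [1 2 5 4 3]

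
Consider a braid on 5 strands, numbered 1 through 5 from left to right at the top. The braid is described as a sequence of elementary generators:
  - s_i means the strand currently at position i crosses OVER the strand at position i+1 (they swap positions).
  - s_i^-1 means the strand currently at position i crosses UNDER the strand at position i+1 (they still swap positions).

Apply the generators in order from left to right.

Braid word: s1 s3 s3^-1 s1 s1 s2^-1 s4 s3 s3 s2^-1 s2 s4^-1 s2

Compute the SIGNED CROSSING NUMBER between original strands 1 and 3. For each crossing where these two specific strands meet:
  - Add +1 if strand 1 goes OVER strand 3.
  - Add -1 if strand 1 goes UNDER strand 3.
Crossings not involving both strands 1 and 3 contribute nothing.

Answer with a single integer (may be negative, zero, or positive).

Gen 1: crossing 1x2. Both 1&3? no. Sum: 0
Gen 2: crossing 3x4. Both 1&3? no. Sum: 0
Gen 3: crossing 4x3. Both 1&3? no. Sum: 0
Gen 4: crossing 2x1. Both 1&3? no. Sum: 0
Gen 5: crossing 1x2. Both 1&3? no. Sum: 0
Gen 6: 1 under 3. Both 1&3? yes. Contrib: -1. Sum: -1
Gen 7: crossing 4x5. Both 1&3? no. Sum: -1
Gen 8: crossing 1x5. Both 1&3? no. Sum: -1
Gen 9: crossing 5x1. Both 1&3? no. Sum: -1
Gen 10: 3 under 1. Both 1&3? yes. Contrib: +1. Sum: 0
Gen 11: 1 over 3. Both 1&3? yes. Contrib: +1. Sum: 1
Gen 12: crossing 5x4. Both 1&3? no. Sum: 1
Gen 13: 3 over 1. Both 1&3? yes. Contrib: -1. Sum: 0

Answer: 0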